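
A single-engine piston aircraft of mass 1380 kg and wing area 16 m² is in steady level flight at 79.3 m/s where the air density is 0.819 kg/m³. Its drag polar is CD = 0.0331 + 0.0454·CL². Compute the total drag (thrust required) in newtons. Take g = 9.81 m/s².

D = 1570 N

Level flight ⇒ L = W = m·g = 1380 × 9.81 = 13538 N.
q = ½ρv² = ½ × 0.819 × 79.3² = 2575 Pa.
CL = W/(q·S) = 13538 / (2575 × 16) = 0.3286.
CD = 0.0331 + 0.0454 × 0.3286² = 0.038.
D = q·S·CD = 2575 × 16 × 0.038 = 1566 N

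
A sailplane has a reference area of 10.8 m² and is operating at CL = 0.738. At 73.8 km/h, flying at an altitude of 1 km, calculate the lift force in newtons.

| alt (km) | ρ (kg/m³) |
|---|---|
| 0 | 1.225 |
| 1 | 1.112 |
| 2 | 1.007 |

At 1 km, from the table: ρ = 1.112 kg/m³.
Convert speed: v = 73.8 km/h ÷ 3.6 = 20.5 m/s.
L = ½ρv²S·CL = ½ × 1.112 × 20.5² × 10.8 × 0.738 = 1860 N

L = 1860 N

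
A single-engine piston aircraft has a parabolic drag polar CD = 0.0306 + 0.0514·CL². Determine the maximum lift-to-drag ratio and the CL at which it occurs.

For CD = CD0 + K·CL², (L/D)max occurs at CL* = √(CD0/K) and equals 1/(2√(K·CD0)).
(L/D)max = 1/(2√(0.0514 × 0.0306)) = 1/(2 × 0.03966) = 12.6
CL* = √(0.0306/0.0514) = 0.772

(L/D)max = 12.6, at CL = 0.772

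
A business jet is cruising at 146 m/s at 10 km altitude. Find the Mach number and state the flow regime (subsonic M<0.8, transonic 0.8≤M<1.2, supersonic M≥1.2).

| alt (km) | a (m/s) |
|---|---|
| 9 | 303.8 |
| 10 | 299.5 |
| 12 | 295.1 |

M = 0.487 (subsonic)

At 10 km, from the table: a = 299.5 m/s.
M = v/a = 146 / 299.5 = 0.487
M = 0.487 → subsonic.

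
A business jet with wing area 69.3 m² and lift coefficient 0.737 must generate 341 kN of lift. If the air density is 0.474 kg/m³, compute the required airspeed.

L = ½ρv²S·CL ⇒ v = √(2L/(ρ·S·CL))
v = √(2 × 3.41×10^5 / (0.474 × 69.3 × 0.737)) = √28170 = 168 m/s

v = 168 m/s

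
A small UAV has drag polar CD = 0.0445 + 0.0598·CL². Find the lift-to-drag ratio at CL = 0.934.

L/D = 9.66

CD = 0.0445 + 0.0598 × 0.934² = 0.09667
L/D = CL/CD = 0.934 / 0.09667 = 9.66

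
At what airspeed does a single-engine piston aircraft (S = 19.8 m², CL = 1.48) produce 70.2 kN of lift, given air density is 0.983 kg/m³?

L = ½ρv²S·CL ⇒ v = √(2L/(ρ·S·CL))
v = √(2 × 70200 / (0.983 × 19.8 × 1.48)) = √4874 = 69.8 m/s

v = 69.8 m/s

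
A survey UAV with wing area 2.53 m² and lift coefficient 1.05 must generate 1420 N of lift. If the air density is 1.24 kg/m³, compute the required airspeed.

v = 29.4 m/s

L = ½ρv²S·CL ⇒ v = √(2L/(ρ·S·CL))
v = √(2 × 1420 / (1.24 × 2.53 × 1.05)) = √862.2 = 29.4 m/s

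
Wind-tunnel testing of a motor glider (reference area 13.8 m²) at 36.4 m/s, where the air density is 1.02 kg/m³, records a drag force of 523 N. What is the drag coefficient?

CD = 0.0561

From D = ½ρv²S·CD, rearranging gives CD = 2D/(ρv²S).
CD = 2 × 523 / (1.02 × 36.4² × 13.8) = 0.0561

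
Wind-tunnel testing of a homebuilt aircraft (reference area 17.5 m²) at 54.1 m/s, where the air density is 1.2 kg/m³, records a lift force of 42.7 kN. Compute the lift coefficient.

CL = 1.39

From L = ½ρv²S·CL, rearranging gives CL = 2L/(ρv²S).
CL = 2 × 42700 / (1.2 × 54.1² × 17.5) = 1.39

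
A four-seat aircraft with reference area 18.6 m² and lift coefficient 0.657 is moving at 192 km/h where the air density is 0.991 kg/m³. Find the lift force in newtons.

L = 17200 N

Convert speed: v = 192 km/h ÷ 3.6 = 53.33 m/s.
L = ½ρv²S·CL = ½ × 0.991 × 53.33² × 18.6 × 0.657 = 17200 N ≈ 17.2 kN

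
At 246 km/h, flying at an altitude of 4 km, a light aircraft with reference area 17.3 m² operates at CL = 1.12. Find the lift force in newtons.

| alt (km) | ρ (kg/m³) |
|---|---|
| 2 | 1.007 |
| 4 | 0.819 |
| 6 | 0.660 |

At 4 km, from the table: ρ = 0.819 kg/m³.
Convert speed: v = 246 km/h ÷ 3.6 = 68.33 m/s.
L = ½ρv²S·CL = ½ × 0.819 × 68.33² × 17.3 × 1.12 = 37000 N ≈ 37 kN

L = 37000 N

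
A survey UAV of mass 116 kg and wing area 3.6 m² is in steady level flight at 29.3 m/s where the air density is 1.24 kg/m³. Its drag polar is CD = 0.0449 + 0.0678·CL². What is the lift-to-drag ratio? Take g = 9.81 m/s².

In steady level flight, lift balances weight: W = mg = 116 × 9.81 = 1138 N.
q = ½ρv² = ½ × 1.24 × 29.3² = 532.3 Pa.
Required CL = L/(qS) = 1138/(532.3·3.6) = 0.5939.
CD = 0.0449 + 0.0678 × 0.5939² = 0.06881.
L/D = CL/CD = 0.5939 / 0.06881 = 8.63

L/D = 8.63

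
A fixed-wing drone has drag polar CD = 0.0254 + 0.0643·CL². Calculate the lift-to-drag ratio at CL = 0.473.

CD = 0.0254 + 0.0643 × 0.473² = 0.03979
L/D = CL/CD = 0.473 / 0.03979 = 11.9

L/D = 11.9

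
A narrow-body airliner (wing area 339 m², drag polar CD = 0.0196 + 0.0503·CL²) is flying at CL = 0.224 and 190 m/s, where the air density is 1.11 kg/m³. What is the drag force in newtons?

D = 1.5×10^5 N

CD = 0.0196 + 0.0503 × 0.224² = 0.02212
D = ½ρv²S·CD = ½ × 1.11 × 190² × 339 × 0.02212 = 1.5×10^5 N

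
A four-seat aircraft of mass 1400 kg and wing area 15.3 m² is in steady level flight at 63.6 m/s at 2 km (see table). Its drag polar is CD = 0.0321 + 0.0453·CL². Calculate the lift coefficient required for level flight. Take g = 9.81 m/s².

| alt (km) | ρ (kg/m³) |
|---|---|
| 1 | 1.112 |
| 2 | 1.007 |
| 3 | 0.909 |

CL = 0.441

At 2 km, from the table: ρ = 1.007 kg/m³.
In steady level flight, lift balances weight: W = mg = 1400 × 9.81 = 13734 N.
Dynamic pressure q = 0.5 × 1.007 × 63.6² = 2037 Pa.
CL = 2W/(ρv²S) = 2×13734/(1.007×63.6²×15.3) = 0.4407.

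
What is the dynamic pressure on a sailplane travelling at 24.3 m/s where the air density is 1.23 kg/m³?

q = ½ρv² = ½ × 1.23 × 24.3² = 363 Pa

q = 363 Pa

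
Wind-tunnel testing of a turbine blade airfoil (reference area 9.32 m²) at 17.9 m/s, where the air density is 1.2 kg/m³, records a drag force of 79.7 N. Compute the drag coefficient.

From D = ½ρv²S·CD, rearranging gives CD = 2D/(ρv²S).
CD = 2 × 79.7 / (1.2 × 17.9² × 9.32) = 0.0445

CD = 0.0445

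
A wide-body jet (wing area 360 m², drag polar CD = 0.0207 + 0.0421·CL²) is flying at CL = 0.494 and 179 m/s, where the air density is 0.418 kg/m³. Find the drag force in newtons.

D = 74700 N

CD = 0.0207 + 0.0421 × 0.494² = 0.03097
D = ½ρv²S·CD = ½ × 0.418 × 179² × 360 × 0.03097 = 74700 N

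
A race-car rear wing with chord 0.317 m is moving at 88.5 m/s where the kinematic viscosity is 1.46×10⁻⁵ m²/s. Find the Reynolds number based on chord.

Re = 1.92×10^6

Re = v·c/ν = 88.5 × 0.317 / (1.46×10⁻⁵) = 1.92×10^6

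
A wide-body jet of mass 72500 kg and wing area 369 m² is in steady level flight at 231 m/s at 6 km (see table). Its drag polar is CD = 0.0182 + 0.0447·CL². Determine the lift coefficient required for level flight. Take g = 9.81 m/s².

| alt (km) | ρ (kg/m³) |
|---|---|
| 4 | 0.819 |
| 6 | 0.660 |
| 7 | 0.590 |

CL = 0.109

At 6 km, from the table: ρ = 0.660 kg/m³.
In steady level flight, lift balances weight: W = mg = 72500 × 9.81 = 7.1122×10^5 N.
Dynamic pressure q = 0.5 × 0.66 × 231² = 17610 Pa.
CL = 2W/(ρv²S) = 2×7.1122×10^5/(0.66×231²×369) = 0.1095.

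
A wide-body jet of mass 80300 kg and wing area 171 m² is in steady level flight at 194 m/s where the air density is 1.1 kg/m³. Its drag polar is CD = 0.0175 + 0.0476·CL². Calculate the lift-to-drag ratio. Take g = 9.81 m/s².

L/D = 11.2

Weight W = mg = 80300 × 9.81 = 7.8774×10^5 N; in level flight L = W.
Dynamic pressure q = 0.5 × 1.1 × 194² = 20700 Pa.
Required CL = L/(qS) = 7.8774×10^5/(20700·171) = 0.2225.
CD = 0.0175 + 0.0476 × 0.2225² = 0.01986.
L/D = CL/CD = 0.2225 / 0.01986 = 11.2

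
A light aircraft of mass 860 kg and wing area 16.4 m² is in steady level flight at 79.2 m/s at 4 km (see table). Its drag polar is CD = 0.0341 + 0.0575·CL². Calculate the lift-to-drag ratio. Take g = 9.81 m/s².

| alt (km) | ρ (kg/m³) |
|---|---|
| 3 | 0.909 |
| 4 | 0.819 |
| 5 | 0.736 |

At 4 km, from the table: ρ = 0.819 kg/m³.
Level flight ⇒ L = W = m·g = 860 × 9.81 = 8436.6 N.
Dynamic pressure q = 0.5 × 0.819 × 79.2² = 2569 Pa.
CL = W/(q·S) = 8436.6 / (2569 × 16.4) = 0.2003.
CD = 0.0341 + 0.0575 × 0.2003² = 0.03641.
L/D = CL/CD = 0.2003 / 0.03641 = 5.5

L/D = 5.5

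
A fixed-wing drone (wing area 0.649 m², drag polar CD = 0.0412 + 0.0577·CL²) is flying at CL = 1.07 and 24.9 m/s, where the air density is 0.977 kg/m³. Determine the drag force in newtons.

CD = 0.0412 + 0.0577 × 1.07² = 0.1073
D = ½ρv²S·CD = ½ × 0.977 × 24.9² × 0.649 × 0.1073 = 21.1 N

D = 21.1 N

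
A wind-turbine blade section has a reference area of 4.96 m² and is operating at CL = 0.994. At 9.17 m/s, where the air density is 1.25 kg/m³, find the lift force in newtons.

L = 259 N

L = ½ρv²S·CL = ½ × 1.25 × 9.17² × 4.96 × 0.994 = 259 N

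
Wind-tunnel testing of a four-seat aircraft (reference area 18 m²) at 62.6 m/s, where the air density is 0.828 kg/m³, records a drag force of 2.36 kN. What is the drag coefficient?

CD = 0.0808

From D = ½ρv²S·CD, rearranging gives CD = 2D/(ρv²S).
CD = 2 × 2360 / (0.828 × 62.6² × 18) = 0.0808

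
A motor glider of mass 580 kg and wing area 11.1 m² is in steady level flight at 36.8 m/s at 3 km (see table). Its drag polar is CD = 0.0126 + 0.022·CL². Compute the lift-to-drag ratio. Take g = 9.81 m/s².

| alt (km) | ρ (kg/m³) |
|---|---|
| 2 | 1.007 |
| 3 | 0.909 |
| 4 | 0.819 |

At 3 km, from the table: ρ = 0.909 kg/m³.
Weight W = mg = 580 × 9.81 = 5689.8 N; in level flight L = W.
Dynamic pressure q = 0.5 × 0.909 × 36.8² = 615.5 Pa.
CL = W/(q·S) = 5689.8 / (615.5 × 11.1) = 0.8328.
CD = 0.0126 + 0.022 × 0.8328² = 0.02786.
L/D = CL/CD = 0.8328 / 0.02786 = 29.9

L/D = 29.9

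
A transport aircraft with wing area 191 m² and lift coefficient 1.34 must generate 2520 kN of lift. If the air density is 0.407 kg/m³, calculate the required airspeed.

L = ½ρv²S·CL ⇒ v = √(2L/(ρ·S·CL))
v = √(2 × 2.52×10^6 / (0.407 × 191 × 1.34)) = √48380 = 220 m/s

v = 220 m/s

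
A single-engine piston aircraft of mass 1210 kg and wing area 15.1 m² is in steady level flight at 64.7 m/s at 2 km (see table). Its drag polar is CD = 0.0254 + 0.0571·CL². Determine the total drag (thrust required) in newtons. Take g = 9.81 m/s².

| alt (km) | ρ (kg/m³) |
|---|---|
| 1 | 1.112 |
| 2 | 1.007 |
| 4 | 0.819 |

D = 1060 N

At 2 km, from the table: ρ = 1.007 kg/m³.
Weight W = mg = 1210 × 9.81 = 11870 N; in level flight L = W.
q = ½ρv² = ½ × 1.007 × 64.7² = 2108 Pa.
CL = 2W/(ρv²S) = 2×11870/(1.007×64.7²×15.1) = 0.373.
CD = 0.0254 + 0.0571 × 0.373² = 0.03334.
D = q·S·CD = 2108 × 15.1 × 0.03334 = 1061 N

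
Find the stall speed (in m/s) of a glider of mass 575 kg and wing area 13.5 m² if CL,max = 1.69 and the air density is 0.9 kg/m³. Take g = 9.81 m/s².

V_stall = 23.4 m/s

At stall, lift equals weight: L = W = m·g = 575 × 9.81 = 5641 N.
V_stall = √(2W/(ρ·S·CL,max)) = √(2 × 5641 / (0.9 × 13.5 × 1.69))
V_stall = √549.4 = 23.4 m/s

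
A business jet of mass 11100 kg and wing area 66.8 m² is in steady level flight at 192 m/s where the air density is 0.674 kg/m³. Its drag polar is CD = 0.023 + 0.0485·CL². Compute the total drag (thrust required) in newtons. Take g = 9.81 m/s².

Weight W = mg = 11100 × 9.81 = 1.0889×10^5 N; in level flight L = W.
Dynamic pressure q = 0.5 × 0.674 × 192² = 12420 Pa.
CL = W/(q·S) = 1.0889×10^5 / (12420 × 66.8) = 0.1312.
CD = 0.023 + 0.0485 × 0.1312² = 0.02384.
D = q·S·CD = 12420 × 66.8 × 0.02384 = 19780 N

D = 19800 N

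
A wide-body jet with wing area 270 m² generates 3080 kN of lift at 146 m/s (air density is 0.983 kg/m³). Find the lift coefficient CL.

CL = 1.09

From L = ½ρv²S·CL, rearranging gives CL = 2L/(ρv²S).
CL = 2 × 3.08×10^6 / (0.983 × 146² × 270) = 1.09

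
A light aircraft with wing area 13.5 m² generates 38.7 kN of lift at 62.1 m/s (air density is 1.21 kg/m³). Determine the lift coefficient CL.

From L = ½ρv²S·CL, rearranging gives CL = 2L/(ρv²S).
CL = 2 × 38700 / (1.21 × 62.1² × 13.5) = 1.23

CL = 1.23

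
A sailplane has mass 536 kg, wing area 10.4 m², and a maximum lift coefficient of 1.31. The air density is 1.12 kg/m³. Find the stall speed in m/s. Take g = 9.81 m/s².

At stall, lift equals weight: L = W = m·g = 536 × 9.81 = 5258 N.
From L = ½ρV²S·CL,max = W: V_stall = √(2W/(ρSCL,max)) = √(2·5258/(1.12·10.4·1.31))
V_stall = √689.2 = 26.3 m/s

V_stall = 26.3 m/s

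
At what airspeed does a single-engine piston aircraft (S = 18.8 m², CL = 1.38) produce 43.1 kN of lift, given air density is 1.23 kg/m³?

v = 52 m/s

L = ½ρv²S·CL ⇒ v = √(2L/(ρ·S·CL))
v = √(2 × 43100 / (1.23 × 18.8 × 1.38)) = √2701 = 52 m/s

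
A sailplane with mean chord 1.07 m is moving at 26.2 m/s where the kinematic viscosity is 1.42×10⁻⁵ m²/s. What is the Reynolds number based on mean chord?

Re = v·c/ν = 26.2 × 1.07 / (1.42×10⁻⁵) = 1.97×10^6

Re = 1.97×10^6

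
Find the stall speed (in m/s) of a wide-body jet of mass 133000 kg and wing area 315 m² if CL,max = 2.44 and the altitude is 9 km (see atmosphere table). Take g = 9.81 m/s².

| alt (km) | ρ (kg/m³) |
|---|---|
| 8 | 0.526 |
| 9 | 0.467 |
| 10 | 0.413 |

V_stall = 85.3 m/s

At 9 km, from the table: ρ = 0.467 kg/m³.
Weight W = mg = 133000 × 9.81 = 1.305×10^6 N.
V_stall = √(2W/(ρ·S·CL,max)) = √(2 × 1.305×10^6 / (0.467 × 315 × 2.44))
V_stall = √7270 = 85.3 m/s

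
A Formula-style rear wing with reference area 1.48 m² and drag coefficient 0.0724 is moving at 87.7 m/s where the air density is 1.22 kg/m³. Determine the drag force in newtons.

D = 503 N

Dynamic pressure q = ½ρv² = ½ × 1.22 × 87.7² = 4692 Pa.
D = q·S·CD = 4692 × 1.48 × 0.0724 = 503 N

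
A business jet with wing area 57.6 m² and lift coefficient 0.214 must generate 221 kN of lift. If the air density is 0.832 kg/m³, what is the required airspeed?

v = 208 m/s

L = ½ρv²S·CL ⇒ v = √(2L/(ρ·S·CL))
v = √(2 × 2.21×10^5 / (0.832 × 57.6 × 0.214)) = √43100 = 208 m/s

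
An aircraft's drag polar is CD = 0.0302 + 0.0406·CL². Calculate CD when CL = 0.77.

CD = 0.0543

CD = 0.0302 + 0.0406 × 0.77² = 0.0302 + 0.02407 = 0.0543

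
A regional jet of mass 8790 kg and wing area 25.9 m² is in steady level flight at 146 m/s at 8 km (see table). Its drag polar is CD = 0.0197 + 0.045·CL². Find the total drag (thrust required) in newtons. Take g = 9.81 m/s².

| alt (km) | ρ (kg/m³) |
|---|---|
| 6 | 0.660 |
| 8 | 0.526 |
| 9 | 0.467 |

D = 5160 N

At 8 km, from the table: ρ = 0.526 kg/m³.
Level flight ⇒ L = W = m·g = 8790 × 9.81 = 86230 N.
Dynamic pressure q = 0.5 × 0.526 × 146² = 5606 Pa.
CL = 2W/(ρv²S) = 2×86230/(0.526×146²×25.9) = 0.5939.
CD = 0.0197 + 0.045 × 0.5939² = 0.03557.
D = q·S·CD = 5606 × 25.9 × 0.03557 = 5165 N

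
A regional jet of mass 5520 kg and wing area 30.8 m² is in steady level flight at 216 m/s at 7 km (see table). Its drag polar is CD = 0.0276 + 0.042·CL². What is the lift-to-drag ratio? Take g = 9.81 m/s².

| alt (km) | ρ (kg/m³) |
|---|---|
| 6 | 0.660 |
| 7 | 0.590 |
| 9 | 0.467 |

At 7 km, from the table: ρ = 0.590 kg/m³.
In steady level flight, lift balances weight: W = mg = 5520 × 9.81 = 54151 N.
q = ½ρv² = ½ × 0.59 × 216² = 13760 Pa.
CL = 2W/(ρv²S) = 2×54151/(0.59×216²×30.8) = 0.1277.
CD = 0.0276 + 0.042 × 0.1277² = 0.02829.
L/D = CL/CD = 0.1277 / 0.02829 = 4.52

L/D = 4.52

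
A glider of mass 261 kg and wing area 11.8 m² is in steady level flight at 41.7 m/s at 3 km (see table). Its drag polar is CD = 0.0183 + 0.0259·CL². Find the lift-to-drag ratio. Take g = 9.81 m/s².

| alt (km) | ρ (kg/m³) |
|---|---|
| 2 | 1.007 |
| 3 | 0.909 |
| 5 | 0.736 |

L/D = 13.6

At 3 km, from the table: ρ = 0.909 kg/m³.
Weight W = mg = 261 × 9.81 = 2560.4 N; in level flight L = W.
q = ½ρv² = ½ × 0.909 × 41.7² = 790.3 Pa.
CL = W/(q·S) = 2560.4 / (790.3 × 11.8) = 0.2746.
CD = 0.0183 + 0.0259 × 0.2746² = 0.02025.
L/D = CL/CD = 0.2746 / 0.02025 = 13.6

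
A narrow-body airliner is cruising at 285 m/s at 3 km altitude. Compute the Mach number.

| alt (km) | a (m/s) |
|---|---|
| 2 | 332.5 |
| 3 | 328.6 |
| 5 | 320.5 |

M = 0.867

At 3 km, from the table: a = 328.6 m/s.
M = v/a = 285 / 328.6 = 0.867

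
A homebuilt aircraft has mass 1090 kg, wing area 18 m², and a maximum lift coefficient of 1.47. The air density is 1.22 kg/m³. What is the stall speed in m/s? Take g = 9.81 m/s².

V_stall = 25.7 m/s

Weight W = mg = 1090 × 9.81 = 10690 N.
From L = ½ρV²S·CL,max = W: V_stall = √(2W/(ρSCL,max)) = √(2·10690/(1.22·18·1.47))
V_stall = √662.5 = 25.7 m/s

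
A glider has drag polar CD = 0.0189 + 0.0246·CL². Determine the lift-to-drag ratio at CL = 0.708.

L/D = 22.7

CD = 0.0189 + 0.0246 × 0.708² = 0.03123
L/D = CL/CD = 0.708 / 0.03123 = 22.7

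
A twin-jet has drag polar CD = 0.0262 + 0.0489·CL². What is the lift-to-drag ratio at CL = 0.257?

L/D = 8.73

CD = 0.0262 + 0.0489 × 0.257² = 0.02943
L/D = CL/CD = 0.257 / 0.02943 = 8.73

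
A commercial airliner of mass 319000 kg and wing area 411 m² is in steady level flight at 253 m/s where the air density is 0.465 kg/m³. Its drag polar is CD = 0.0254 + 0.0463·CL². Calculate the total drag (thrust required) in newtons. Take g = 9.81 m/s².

Weight W = mg = 319000 × 9.81 = 3.1294×10^6 N; in level flight L = W.
Dynamic pressure q = 0.5 × 0.465 × 253² = 14880 Pa.
CL = 2W/(ρv²S) = 2×3.1294×10^6/(0.465×253²×411) = 0.5116.
CD = 0.0254 + 0.0463 × 0.5116² = 0.03752.
D = q·S·CD = 14880 × 411 × 0.03752 = 2.295×10^5 N

D = 2.29×10^5 N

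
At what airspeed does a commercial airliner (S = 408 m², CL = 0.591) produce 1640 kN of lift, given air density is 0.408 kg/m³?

v = 183 m/s

L = ½ρv²S·CL ⇒ v = √(2L/(ρ·S·CL))
v = √(2 × 1.64×10^6 / (0.408 × 408 × 0.591)) = √33340 = 183 m/s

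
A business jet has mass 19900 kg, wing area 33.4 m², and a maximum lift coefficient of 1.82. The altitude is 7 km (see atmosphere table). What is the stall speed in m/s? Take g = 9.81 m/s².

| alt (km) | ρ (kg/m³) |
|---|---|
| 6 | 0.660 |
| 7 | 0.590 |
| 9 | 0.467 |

V_stall = 104 m/s

At 7 km, from the table: ρ = 0.590 kg/m³.
Stall occurs when L = W at CL,max. W = mg = 19900 × 9.81 = 1.952×10^5 N.
From L = ½ρV²S·CL,max = W: V_stall = √(2W/(ρSCL,max)) = √(2·1.952×10^5/(0.59·33.4·1.82))
V_stall = √10890 = 104 m/s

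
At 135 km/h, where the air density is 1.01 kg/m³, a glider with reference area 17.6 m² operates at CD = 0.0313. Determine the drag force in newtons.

D = 391 N

Convert speed: v = 135 km/h ÷ 3.6 = 37.5 m/s.
Dynamic pressure q = ½ρv² = ½ × 1.01 × 37.5² = 710.2 Pa.
D = q·S·CD = 710.2 × 17.6 × 0.0313 = 391 N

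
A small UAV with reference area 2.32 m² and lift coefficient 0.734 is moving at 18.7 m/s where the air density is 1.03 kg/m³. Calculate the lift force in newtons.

L = ½ρv²S·CL = ½ × 1.03 × 18.7² × 2.32 × 0.734 = 307 N

L = 307 N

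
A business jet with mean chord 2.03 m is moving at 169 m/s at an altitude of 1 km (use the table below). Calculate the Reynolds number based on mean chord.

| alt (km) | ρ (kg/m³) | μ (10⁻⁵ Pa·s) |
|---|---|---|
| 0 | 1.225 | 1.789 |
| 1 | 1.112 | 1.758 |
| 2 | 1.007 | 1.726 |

Re = 2.17×10^7

At 1 km, from the table: ρ = 1.112 kg/m³, μ = 1.758×10⁻⁵ Pa·s.
Re = ρ·v·c/μ = 1.112 × 169 × 2.03 / (1.758×10⁻⁵) = 2.17×10^7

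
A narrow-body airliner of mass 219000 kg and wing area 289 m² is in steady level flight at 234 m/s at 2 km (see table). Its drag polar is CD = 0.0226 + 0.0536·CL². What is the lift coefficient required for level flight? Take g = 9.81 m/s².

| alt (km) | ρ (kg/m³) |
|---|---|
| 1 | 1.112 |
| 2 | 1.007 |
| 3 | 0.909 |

At 2 km, from the table: ρ = 1.007 kg/m³.
In steady level flight, lift balances weight: W = mg = 219000 × 9.81 = 2.1484×10^6 N.
q = ½ρv² = ½ × 1.007 × 234² = 27570 Pa.
Required CL = L/(qS) = 2.1484×10^6/(27570·289) = 0.2696.

CL = 0.27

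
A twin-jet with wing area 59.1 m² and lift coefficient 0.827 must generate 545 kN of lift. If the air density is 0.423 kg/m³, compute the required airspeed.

v = 230 m/s

L = ½ρv²S·CL ⇒ v = √(2L/(ρ·S·CL))
v = √(2 × 5.45×10^5 / (0.423 × 59.1 × 0.827)) = √52720 = 230 m/s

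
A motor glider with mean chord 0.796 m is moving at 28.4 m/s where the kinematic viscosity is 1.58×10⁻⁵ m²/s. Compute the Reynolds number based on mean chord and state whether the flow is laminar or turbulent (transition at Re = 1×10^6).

Re = 1.43×10^6 (turbulent)

Re = v·c/ν = 28.4 × 0.796 / (1.58×10⁻⁵) = 1.43×10^6
Since 1.43×10^6 > 1×10^6, the flow is turbulent.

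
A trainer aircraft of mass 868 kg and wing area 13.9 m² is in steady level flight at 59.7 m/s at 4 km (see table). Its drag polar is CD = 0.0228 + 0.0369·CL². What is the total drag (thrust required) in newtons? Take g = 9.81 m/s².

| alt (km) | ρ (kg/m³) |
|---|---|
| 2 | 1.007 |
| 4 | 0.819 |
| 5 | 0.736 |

D = 594 N

At 4 km, from the table: ρ = 0.819 kg/m³.
Weight W = mg = 868 × 9.81 = 8515.1 N; in level flight L = W.
q = ½ρv² = ½ × 0.819 × 59.7² = 1459 Pa.
CL = W/(q·S) = 8515.1 / (1459 × 13.9) = 0.4197.
CD = 0.0228 + 0.0369 × 0.4197² = 0.0293.
D = q·S·CD = 1459 × 13.9 × 0.0293 = 594.4 N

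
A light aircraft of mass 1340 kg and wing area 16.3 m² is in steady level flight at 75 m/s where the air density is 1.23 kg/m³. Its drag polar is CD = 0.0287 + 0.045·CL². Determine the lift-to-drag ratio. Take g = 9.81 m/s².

L/D = 7.48

In steady level flight, lift balances weight: W = mg = 1340 × 9.81 = 13145 N.
q = ½ρv² = ½ × 1.23 × 75² = 3459 Pa.
Required CL = L/(qS) = 13145/(3459·16.3) = 0.2331.
CD = 0.0287 + 0.045 × 0.2331² = 0.03115.
L/D = CL/CD = 0.2331 / 0.03115 = 7.48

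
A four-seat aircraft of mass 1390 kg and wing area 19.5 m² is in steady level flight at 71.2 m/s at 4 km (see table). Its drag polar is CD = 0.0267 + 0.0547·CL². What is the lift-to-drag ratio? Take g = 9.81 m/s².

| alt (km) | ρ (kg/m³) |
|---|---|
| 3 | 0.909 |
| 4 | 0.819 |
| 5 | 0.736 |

L/D = 10.2

At 4 km, from the table: ρ = 0.819 kg/m³.
Weight W = mg = 1390 × 9.81 = 13636 N; in level flight L = W.
q = ½ρv² = ½ × 0.819 × 71.2² = 2076 Pa.
Required CL = L/(qS) = 13636/(2076·19.5) = 0.3368.
CD = 0.0267 + 0.0547 × 0.3368² = 0.03291.
L/D = CL/CD = 0.3368 / 0.03291 = 10.2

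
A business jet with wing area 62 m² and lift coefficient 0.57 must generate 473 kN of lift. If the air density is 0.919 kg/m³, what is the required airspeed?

v = 171 m/s

L = ½ρv²S·CL ⇒ v = √(2L/(ρ·S·CL))
v = √(2 × 4.73×10^5 / (0.919 × 62 × 0.57)) = √29130 = 171 m/s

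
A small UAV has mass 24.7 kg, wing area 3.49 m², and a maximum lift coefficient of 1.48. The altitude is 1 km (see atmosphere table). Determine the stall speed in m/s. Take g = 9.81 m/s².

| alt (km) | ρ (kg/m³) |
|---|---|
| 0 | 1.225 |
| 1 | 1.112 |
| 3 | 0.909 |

V_stall = 9.19 m/s

At 1 km, from the table: ρ = 1.112 kg/m³.
At stall, lift equals weight: L = W = m·g = 24.7 × 9.81 = 242.3 N.
From L = ½ρV²S·CL,max = W: V_stall = √(2W/(ρSCL,max)) = √(2·242.3/(1.112·3.49·1.48))
V_stall = √84.37 = 9.19 m/s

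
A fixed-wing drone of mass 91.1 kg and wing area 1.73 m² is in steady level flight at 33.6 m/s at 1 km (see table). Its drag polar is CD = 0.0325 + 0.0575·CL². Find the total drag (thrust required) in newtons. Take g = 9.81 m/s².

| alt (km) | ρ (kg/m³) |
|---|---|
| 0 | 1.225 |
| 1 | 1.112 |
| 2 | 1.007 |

D = 77.6 N

At 1 km, from the table: ρ = 1.112 kg/m³.
Weight W = mg = 91.1 × 9.81 = 893.69 N; in level flight L = W.
Dynamic pressure q = 0.5 × 1.112 × 33.6² = 627.7 Pa.
CL = 2W/(ρv²S) = 2×893.69/(1.112×33.6²×1.73) = 0.823.
CD = 0.0325 + 0.0575 × 0.823² = 0.07144.
D = q·S·CD = 627.7 × 1.73 × 0.07144 = 77.58 N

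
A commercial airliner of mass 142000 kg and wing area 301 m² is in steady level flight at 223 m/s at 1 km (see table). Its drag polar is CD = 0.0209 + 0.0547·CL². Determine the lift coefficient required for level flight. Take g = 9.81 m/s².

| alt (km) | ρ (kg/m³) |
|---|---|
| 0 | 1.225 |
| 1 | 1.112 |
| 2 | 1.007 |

CL = 0.167

At 1 km, from the table: ρ = 1.112 kg/m³.
Level flight ⇒ L = W = m·g = 142000 × 9.81 = 1.393×10^6 N.
q = ½ρv² = ½ × 1.112 × 223² = 27650 Pa.
Required CL = L/(qS) = 1.393×10^6/(27650·301) = 0.1674.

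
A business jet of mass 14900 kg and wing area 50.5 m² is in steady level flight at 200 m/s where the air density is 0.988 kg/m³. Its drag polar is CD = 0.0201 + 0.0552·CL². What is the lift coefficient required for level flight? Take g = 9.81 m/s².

CL = 0.146

Level flight ⇒ L = W = m·g = 14900 × 9.81 = 1.4617×10^5 N.
Dynamic pressure q = 0.5 × 0.988 × 200² = 19760 Pa.
Required CL = L/(qS) = 1.4617×10^5/(19760·50.5) = 0.1465.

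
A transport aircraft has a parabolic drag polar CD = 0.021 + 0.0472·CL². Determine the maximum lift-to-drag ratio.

(L/D)max = 15.9

For CD = CD0 + K·CL², (L/D)max occurs at CL* = √(CD0/K) and equals 1/(2√(K·CD0)).
(L/D)max = 1/(2√(0.0472 × 0.021)) = 1/(2 × 0.03148) = 15.9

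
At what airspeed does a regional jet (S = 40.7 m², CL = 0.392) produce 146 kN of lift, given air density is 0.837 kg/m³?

L = ½ρv²S·CL ⇒ v = √(2L/(ρ·S·CL))
v = √(2 × 1.46×10^5 / (0.837 × 40.7 × 0.392)) = √21870 = 148 m/s

v = 148 m/s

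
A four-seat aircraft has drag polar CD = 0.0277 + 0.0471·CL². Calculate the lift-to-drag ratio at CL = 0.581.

CD = 0.0277 + 0.0471 × 0.581² = 0.0436
L/D = CL/CD = 0.581 / 0.0436 = 13.3

L/D = 13.3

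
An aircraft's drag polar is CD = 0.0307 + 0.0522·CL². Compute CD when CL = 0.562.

CD = 0.0472

CD = 0.0307 + 0.0522 × 0.562² = 0.0307 + 0.01649 = 0.0472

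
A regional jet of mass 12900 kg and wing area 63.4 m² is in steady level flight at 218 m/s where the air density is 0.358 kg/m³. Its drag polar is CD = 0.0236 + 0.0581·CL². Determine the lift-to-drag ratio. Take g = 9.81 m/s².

L/D = 8.76

Weight W = mg = 12900 × 9.81 = 1.2655×10^5 N; in level flight L = W.
q = ½ρv² = ½ × 0.358 × 218² = 8507 Pa.
CL = 2W/(ρv²S) = 2×1.2655×10^5/(0.358×218²×63.4) = 0.2346.
CD = 0.0236 + 0.0581 × 0.2346² = 0.0268.
L/D = CL/CD = 0.2346 / 0.0268 = 8.76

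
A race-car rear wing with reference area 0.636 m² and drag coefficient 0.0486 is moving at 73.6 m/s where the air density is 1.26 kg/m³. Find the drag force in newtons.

D = ½ρv²S·CD = ½ × 1.26 × 73.6² × 0.636 × 0.0486 = 105 N

D = 105 N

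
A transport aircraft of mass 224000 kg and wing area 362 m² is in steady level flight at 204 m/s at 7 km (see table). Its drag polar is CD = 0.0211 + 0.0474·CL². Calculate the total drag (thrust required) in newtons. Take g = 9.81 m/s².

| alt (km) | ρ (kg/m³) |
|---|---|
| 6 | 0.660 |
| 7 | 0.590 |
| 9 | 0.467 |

At 7 km, from the table: ρ = 0.590 kg/m³.
Weight W = mg = 224000 × 9.81 = 2.1974×10^6 N; in level flight L = W.
Dynamic pressure q = 0.5 × 0.59 × 204² = 12280 Pa.
Required CL = L/(qS) = 2.1974×10^6/(12280·362) = 0.4945.
CD = 0.0211 + 0.0474 × 0.4945² = 0.03269.
D = q·S·CD = 12280 × 362 × 0.03269 = 1.453×10^5 N

D = 1.45×10^5 N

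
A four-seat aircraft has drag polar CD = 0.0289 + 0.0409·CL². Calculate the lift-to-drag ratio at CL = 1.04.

L/D = 14.2

CD = 0.0289 + 0.0409 × 1.04² = 0.07314
L/D = CL/CD = 1.04 / 0.07314 = 14.2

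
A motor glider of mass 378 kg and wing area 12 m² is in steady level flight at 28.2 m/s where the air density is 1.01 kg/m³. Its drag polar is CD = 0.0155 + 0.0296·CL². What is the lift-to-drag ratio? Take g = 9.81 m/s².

In steady level flight, lift balances weight: W = mg = 378 × 9.81 = 3708.2 N.
q = ½ρv² = ½ × 1.01 × 28.2² = 401.6 Pa.
CL = W/(q·S) = 3708.2 / (401.6 × 12) = 0.7695.
CD = 0.0155 + 0.0296 × 0.7695² = 0.03303.
L/D = CL/CD = 0.7695 / 0.03303 = 23.3

L/D = 23.3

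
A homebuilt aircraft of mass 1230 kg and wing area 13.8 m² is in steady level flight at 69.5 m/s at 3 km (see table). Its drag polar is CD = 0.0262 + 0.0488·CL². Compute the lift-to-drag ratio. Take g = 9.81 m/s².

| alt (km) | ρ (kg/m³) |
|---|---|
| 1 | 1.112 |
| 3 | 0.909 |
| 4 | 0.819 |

At 3 km, from the table: ρ = 0.909 kg/m³.
In steady level flight, lift balances weight: W = mg = 1230 × 9.81 = 12066 N.
Dynamic pressure q = 0.5 × 0.909 × 69.5² = 2195 Pa.
CL = 2W/(ρv²S) = 2×12066/(0.909×69.5²×13.8) = 0.3983.
CD = 0.0262 + 0.0488 × 0.3983² = 0.03394.
L/D = CL/CD = 0.3983 / 0.03394 = 11.7

L/D = 11.7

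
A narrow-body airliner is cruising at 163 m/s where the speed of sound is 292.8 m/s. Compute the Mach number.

M = v/a = 163 / 292.8 = 0.557

M = 0.557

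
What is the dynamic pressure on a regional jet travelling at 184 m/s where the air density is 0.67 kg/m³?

q = ½ρv² = ½ × 0.67 × 184² = 11300 Pa

q = 11300 Pa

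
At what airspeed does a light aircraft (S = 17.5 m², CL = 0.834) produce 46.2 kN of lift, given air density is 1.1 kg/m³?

L = ½ρv²S·CL ⇒ v = √(2L/(ρ·S·CL))
v = √(2 × 46200 / (1.1 × 17.5 × 0.834)) = √5755 = 75.9 m/s

v = 75.9 m/s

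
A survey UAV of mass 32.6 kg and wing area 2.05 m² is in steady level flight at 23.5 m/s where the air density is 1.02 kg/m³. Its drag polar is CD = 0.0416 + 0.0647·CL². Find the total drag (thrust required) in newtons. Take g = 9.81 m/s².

D = 35.5 N

Level flight ⇒ L = W = m·g = 32.6 × 9.81 = 319.81 N.
Dynamic pressure q = 0.5 × 1.02 × 23.5² = 281.6 Pa.
CL = 2W/(ρv²S) = 2×319.81/(1.02×23.5²×2.05) = 0.5539.
CD = 0.0416 + 0.0647 × 0.5539² = 0.06145.
D = q·S·CD = 281.6 × 2.05 × 0.06145 = 35.48 N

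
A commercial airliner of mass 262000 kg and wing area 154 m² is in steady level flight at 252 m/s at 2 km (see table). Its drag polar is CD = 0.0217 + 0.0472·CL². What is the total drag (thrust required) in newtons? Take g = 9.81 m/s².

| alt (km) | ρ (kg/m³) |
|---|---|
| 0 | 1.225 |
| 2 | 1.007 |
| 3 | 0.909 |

D = 1.7×10^5 N

At 2 km, from the table: ρ = 1.007 kg/m³.
In steady level flight, lift balances weight: W = mg = 262000 × 9.81 = 2.5702×10^6 N.
Dynamic pressure q = 0.5 × 1.007 × 252² = 31970 Pa.
Required CL = L/(qS) = 2.5702×10^6/(31970·154) = 0.522.
CD = 0.0217 + 0.0472 × 0.522² = 0.03456.
D = q·S·CD = 31970 × 154 × 0.03456 = 1.702×10^5 N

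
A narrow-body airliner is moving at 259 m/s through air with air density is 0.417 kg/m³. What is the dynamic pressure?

q = 14000 Pa

q = ½ρv² = ½ × 0.417 × 259² = 14000 Pa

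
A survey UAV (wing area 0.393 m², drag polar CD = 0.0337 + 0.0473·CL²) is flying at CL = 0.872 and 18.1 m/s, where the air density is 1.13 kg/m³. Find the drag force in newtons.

D = 5.07 N

CD = 0.0337 + 0.0473 × 0.872² = 0.06967
D = ½ρv²S·CD = ½ × 1.13 × 18.1² × 0.393 × 0.06967 = 5.07 N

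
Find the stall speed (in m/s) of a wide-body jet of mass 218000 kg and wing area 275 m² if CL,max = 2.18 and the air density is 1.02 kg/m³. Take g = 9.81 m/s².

At stall, lift equals weight: L = W = m·g = 218000 × 9.81 = 2.139×10^6 N.
From L = ½ρV²S·CL,max = W: V_stall = √(2W/(ρSCL,max)) = √(2·2.139×10^6/(1.02·275·2.18))
V_stall = √6995 = 83.6 m/s

V_stall = 83.6 m/s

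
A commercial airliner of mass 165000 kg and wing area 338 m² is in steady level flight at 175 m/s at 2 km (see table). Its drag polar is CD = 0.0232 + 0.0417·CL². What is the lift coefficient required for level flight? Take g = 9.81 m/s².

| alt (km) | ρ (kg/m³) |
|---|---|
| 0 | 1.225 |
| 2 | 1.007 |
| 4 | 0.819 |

At 2 km, from the table: ρ = 1.007 kg/m³.
Weight W = mg = 165000 × 9.81 = 1.6186×10^6 N; in level flight L = W.
Dynamic pressure q = 0.5 × 1.007 × 175² = 15420 Pa.
Required CL = L/(qS) = 1.6186×10^6/(15420·338) = 0.3106.

CL = 0.311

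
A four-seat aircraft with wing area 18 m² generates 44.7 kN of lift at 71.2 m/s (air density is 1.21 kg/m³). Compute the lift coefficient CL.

From L = ½ρv²S·CL, rearranging gives CL = 2L/(ρv²S).
CL = 2 × 44700 / (1.21 × 71.2² × 18) = 0.81

CL = 0.81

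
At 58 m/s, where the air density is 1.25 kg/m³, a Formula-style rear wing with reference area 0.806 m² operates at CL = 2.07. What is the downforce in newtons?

L = 3510 N

L = ½ρv²S·CL = ½ × 1.25 × 58² × 0.806 × 2.07 = 3510 N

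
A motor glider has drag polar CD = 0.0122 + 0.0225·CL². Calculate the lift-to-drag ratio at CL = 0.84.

CD = 0.0122 + 0.0225 × 0.84² = 0.02808
L/D = CL/CD = 0.84 / 0.02808 = 29.9

L/D = 29.9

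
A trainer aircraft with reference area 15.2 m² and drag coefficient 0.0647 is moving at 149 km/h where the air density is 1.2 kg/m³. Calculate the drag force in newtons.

Convert speed: v = 149 km/h ÷ 3.6 = 41.39 m/s.
Dynamic pressure q = ½ρv² = ½ × 1.2 × 41.39² = 1028 Pa.
D = q·S·CD = 1028 × 15.2 × 0.0647 = 1010 N

D = 1010 N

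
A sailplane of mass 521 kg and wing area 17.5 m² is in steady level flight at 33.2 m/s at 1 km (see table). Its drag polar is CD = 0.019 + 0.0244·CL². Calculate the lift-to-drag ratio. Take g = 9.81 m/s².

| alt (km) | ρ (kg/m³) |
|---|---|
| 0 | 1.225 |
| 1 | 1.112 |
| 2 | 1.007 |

At 1 km, from the table: ρ = 1.112 kg/m³.
In steady level flight, lift balances weight: W = mg = 521 × 9.81 = 5111 N.
q = ½ρv² = ½ × 1.112 × 33.2² = 612.8 Pa.
CL = W/(q·S) = 5111 / (612.8 × 17.5) = 0.4766.
CD = 0.019 + 0.0244 × 0.4766² = 0.02454.
L/D = CL/CD = 0.4766 / 0.02454 = 19.4

L/D = 19.4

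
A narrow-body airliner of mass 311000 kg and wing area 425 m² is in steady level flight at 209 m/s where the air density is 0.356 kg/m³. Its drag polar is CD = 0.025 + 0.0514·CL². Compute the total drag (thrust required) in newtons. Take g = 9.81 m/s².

Level flight ⇒ L = W = m·g = 311000 × 9.81 = 3.0509×10^6 N.
Dynamic pressure q = 0.5 × 0.356 × 209² = 7775 Pa.
CL = 2W/(ρv²S) = 2×3.0509×10^6/(0.356×209²×425) = 0.9233.
CD = 0.025 + 0.0514 × 0.9233² = 0.06881.
D = q·S·CD = 7775 × 425 × 0.06881 = 2.274×10^5 N

D = 2.27×10^5 N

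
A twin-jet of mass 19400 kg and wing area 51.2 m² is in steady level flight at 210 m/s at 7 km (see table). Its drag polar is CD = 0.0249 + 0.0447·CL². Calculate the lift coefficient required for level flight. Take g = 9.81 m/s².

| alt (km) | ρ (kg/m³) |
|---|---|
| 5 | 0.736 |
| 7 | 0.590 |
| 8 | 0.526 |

CL = 0.286

At 7 km, from the table: ρ = 0.590 kg/m³.
In steady level flight, lift balances weight: W = mg = 19400 × 9.81 = 1.9031×10^5 N.
q = ½ρv² = ½ × 0.59 × 210² = 13010 Pa.
CL = 2W/(ρv²S) = 2×1.9031×10^5/(0.59×210²×51.2) = 0.2857.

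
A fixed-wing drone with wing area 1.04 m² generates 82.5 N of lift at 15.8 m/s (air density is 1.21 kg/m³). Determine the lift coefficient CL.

From L = ½ρv²S·CL, rearranging gives CL = 2L/(ρv²S).
CL = 2 × 82.5 / (1.21 × 15.8² × 1.04) = 0.525

CL = 0.525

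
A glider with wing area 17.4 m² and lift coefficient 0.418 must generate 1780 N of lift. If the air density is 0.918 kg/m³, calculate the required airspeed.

v = 23.1 m/s

L = ½ρv²S·CL ⇒ v = √(2L/(ρ·S·CL))
v = √(2 × 1780 / (0.918 × 17.4 × 0.418)) = √533.2 = 23.1 m/s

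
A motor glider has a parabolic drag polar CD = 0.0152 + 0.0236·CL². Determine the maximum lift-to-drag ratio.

For CD = CD0 + K·CL², (L/D)max occurs at CL* = √(CD0/K) and equals 1/(2√(K·CD0)).
(L/D)max = 1/(2√(0.0236 × 0.0152)) = 1/(2 × 0.01894) = 26.4

(L/D)max = 26.4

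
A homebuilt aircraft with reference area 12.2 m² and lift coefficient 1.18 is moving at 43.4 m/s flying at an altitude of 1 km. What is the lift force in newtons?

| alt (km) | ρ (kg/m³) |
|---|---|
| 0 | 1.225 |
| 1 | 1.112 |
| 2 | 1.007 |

At 1 km, from the table: ρ = 1.112 kg/m³.
Dynamic pressure q = ½ρv² = ½ × 1.112 × 43.4² = 1047 Pa.
L = q·S·CL = 1047 × 12.2 × 1.18 = 15100 N ≈ 15.1 kN

L = 15100 N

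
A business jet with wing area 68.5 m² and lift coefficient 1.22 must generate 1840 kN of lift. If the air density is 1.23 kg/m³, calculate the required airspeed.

v = 189 m/s

L = ½ρv²S·CL ⇒ v = √(2L/(ρ·S·CL))
v = √(2 × 1.84×10^6 / (1.23 × 68.5 × 1.22)) = √35800 = 189 m/s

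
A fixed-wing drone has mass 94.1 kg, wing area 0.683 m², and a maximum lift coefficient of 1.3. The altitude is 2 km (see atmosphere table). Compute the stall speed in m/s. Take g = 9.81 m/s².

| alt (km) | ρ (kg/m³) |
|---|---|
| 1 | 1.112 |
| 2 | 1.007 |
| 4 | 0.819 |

At 2 km, from the table: ρ = 1.007 kg/m³.
Stall occurs when L = W at CL,max. W = mg = 94.1 × 9.81 = 923.1 N.
V_stall = √(2W/(ρ·S·CL,max)) = √(2 × 923.1 / (1.007 × 0.683 × 1.3))
V_stall = √2065 = 45.4 m/s

V_stall = 45.4 m/s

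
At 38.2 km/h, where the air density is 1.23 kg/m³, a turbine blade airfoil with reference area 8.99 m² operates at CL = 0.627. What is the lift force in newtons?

Convert speed: v = 38.2 km/h ÷ 3.6 = 10.61 m/s.
L = ½ρv²S·CL = ½ × 1.23 × 10.61² × 8.99 × 0.627 = 390 N

L = 390 N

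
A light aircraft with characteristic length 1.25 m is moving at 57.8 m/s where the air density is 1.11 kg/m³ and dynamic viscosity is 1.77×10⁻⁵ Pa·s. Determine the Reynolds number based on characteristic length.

Re = ρ·v·c/μ = 1.11 × 57.8 × 1.25 / (1.77×10⁻⁵) = 4.53×10^6

Re = 4.53×10^6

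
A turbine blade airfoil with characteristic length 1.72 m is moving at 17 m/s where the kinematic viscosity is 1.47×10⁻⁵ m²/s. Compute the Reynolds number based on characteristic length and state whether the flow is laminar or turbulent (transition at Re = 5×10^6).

Re = 1.99×10^6 (laminar)

Re = v·c/ν = 17 × 1.72 / (1.47×10⁻⁵) = 1.99×10^6
Since 1.99×10^6 < 5×10^6, the flow is laminar.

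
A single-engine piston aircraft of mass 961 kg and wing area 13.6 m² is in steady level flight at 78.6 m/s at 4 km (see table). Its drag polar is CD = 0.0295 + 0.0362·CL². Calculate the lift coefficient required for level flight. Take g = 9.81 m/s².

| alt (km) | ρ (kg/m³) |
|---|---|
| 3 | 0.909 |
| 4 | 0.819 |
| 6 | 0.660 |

At 4 km, from the table: ρ = 0.819 kg/m³.
Weight W = mg = 961 × 9.81 = 9427.4 N; in level flight L = W.
Dynamic pressure q = 0.5 × 0.819 × 78.6² = 2530 Pa.
Required CL = L/(qS) = 9427.4/(2530·13.6) = 0.274.

CL = 0.274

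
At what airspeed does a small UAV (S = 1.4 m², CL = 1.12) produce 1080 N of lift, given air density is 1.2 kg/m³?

L = ½ρv²S·CL ⇒ v = √(2L/(ρ·S·CL))
v = √(2 × 1080 / (1.2 × 1.4 × 1.12)) = √1148 = 33.9 m/s

v = 33.9 m/s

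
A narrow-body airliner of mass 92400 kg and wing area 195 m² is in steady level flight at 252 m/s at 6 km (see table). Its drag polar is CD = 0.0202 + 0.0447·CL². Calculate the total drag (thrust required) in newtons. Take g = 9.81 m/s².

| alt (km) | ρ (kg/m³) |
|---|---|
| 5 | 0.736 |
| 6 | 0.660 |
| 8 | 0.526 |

D = 91500 N

At 6 km, from the table: ρ = 0.660 kg/m³.
Weight W = mg = 92400 × 9.81 = 9.0644×10^5 N; in level flight L = W.
Dynamic pressure q = 0.5 × 0.66 × 252² = 20960 Pa.
Required CL = L/(qS) = 9.0644×10^5/(20960·195) = 0.2218.
CD = 0.0202 + 0.0447 × 0.2218² = 0.0224.
D = q·S·CD = 20960 × 195 × 0.0224 = 91530 N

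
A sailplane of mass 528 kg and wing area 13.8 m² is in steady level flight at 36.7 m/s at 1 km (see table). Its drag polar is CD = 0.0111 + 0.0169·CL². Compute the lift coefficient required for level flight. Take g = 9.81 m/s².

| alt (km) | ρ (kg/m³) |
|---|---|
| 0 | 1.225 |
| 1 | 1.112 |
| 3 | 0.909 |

CL = 0.501

At 1 km, from the table: ρ = 1.112 kg/m³.
Weight W = mg = 528 × 9.81 = 5179.7 N; in level flight L = W.
Dynamic pressure q = 0.5 × 1.112 × 36.7² = 748.9 Pa.
CL = W/(q·S) = 5179.7 / (748.9 × 13.8) = 0.5012.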